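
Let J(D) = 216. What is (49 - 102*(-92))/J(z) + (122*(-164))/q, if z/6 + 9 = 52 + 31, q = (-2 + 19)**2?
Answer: -1595591/62424 ≈ -25.561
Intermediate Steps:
q = 289 (q = 17**2 = 289)
z = 444 (z = -54 + 6*(52 + 31) = -54 + 6*83 = -54 + 498 = 444)
(49 - 102*(-92))/J(z) + (122*(-164))/q = (49 - 102*(-92))/216 + (122*(-164))/289 = (49 + 9384)*(1/216) - 20008*1/289 = 9433*(1/216) - 20008/289 = 9433/216 - 20008/289 = -1595591/62424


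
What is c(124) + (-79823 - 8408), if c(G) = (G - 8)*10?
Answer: -87071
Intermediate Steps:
c(G) = -80 + 10*G (c(G) = (-8 + G)*10 = -80 + 10*G)
c(124) + (-79823 - 8408) = (-80 + 10*124) + (-79823 - 8408) = (-80 + 1240) - 88231 = 1160 - 88231 = -87071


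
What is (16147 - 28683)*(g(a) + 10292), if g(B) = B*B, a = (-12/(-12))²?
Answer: -129033048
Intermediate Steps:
a = 1 (a = (-12*(-1/12))² = 1² = 1)
g(B) = B²
(16147 - 28683)*(g(a) + 10292) = (16147 - 28683)*(1² + 10292) = -12536*(1 + 10292) = -12536*10293 = -129033048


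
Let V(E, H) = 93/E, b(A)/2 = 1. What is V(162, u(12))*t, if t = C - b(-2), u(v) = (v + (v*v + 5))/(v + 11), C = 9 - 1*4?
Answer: 31/18 ≈ 1.7222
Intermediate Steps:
C = 5 (C = 9 - 4 = 5)
u(v) = (5 + v + v²)/(11 + v) (u(v) = (v + (v² + 5))/(11 + v) = (v + (5 + v²))/(11 + v) = (5 + v + v²)/(11 + v))
b(A) = 2 (b(A) = 2*1 = 2)
t = 3 (t = 5 - 1*2 = 5 - 2 = 3)
V(162, u(12))*t = (93/162)*3 = (93*(1/162))*3 = (31/54)*3 = 31/18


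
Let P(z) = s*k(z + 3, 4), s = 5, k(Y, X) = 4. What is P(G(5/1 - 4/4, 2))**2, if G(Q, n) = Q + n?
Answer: 400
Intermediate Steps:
P(z) = 20 (P(z) = 5*4 = 20)
P(G(5/1 - 4/4, 2))**2 = 20**2 = 400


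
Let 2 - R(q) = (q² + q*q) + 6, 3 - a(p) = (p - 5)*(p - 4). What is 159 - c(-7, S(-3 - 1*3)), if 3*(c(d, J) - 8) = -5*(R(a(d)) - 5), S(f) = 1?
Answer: -55334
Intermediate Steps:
a(p) = 3 - (-5 + p)*(-4 + p) (a(p) = 3 - (p - 5)*(p - 4) = 3 - (-5 + p)*(-4 + p))
R(q) = -4 - 2*q² (R(q) = 2 - ((q² + q*q) + 6) = 2 - ((q² + q²) + 6) = 2 - (2*q² + 6) = 2 - (6 + 2*q²) = 2 + (-6 - 2*q²) = -4 - 2*q²)
c(d, J) = 23 + 10*(-17 - d² + 9*d)²/3 (c(d, J) = 8 + (-5*((-4 - 2*(-17 - d² + 9*d)²) - 5))/3 = 8 + (-5*(-9 - 2*(-17 - d² + 9*d)²))/3 = 8 + (45 + 10*(-17 - d² + 9*d)²)/3 = 8 + (15 + 10*(-17 - d² + 9*d)²/3) = 23 + 10*(-17 - d² + 9*d)²/3)
159 - c(-7, S(-3 - 1*3)) = 159 - (23 + 10*(17 + (-7)² - 9*(-7))²/3) = 159 - (23 + 10*(17 + 49 + 63)²/3) = 159 - (23 + (10/3)*129²) = 159 - (23 + (10/3)*16641) = 159 - (23 + 55470) = 159 - 1*55493 = 159 - 55493 = -55334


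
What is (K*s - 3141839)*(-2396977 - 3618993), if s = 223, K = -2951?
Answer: 22860156594640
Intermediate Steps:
(K*s - 3141839)*(-2396977 - 3618993) = (-2951*223 - 3141839)*(-2396977 - 3618993) = (-658073 - 3141839)*(-6015970) = -3799912*(-6015970) = 22860156594640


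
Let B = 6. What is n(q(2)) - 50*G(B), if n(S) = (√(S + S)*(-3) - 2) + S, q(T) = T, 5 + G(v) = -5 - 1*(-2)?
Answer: 394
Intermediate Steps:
G(v) = -8 (G(v) = -5 + (-5 - 1*(-2)) = -5 + (-5 + 2) = -5 - 3 = -8)
n(S) = -2 + S - 3*√2*√S (n(S) = (√(2*S)*(-3) - 2) + S = ((√2*√S)*(-3) - 2) + S = (-3*√2*√S - 2) + S = (-2 - 3*√2*√S) + S = -2 + S - 3*√2*√S)
n(q(2)) - 50*G(B) = (-2 + 2 - 3*√2*√2) - 50*(-8) = (-2 + 2 - 6) + 400 = -6 + 400 = 394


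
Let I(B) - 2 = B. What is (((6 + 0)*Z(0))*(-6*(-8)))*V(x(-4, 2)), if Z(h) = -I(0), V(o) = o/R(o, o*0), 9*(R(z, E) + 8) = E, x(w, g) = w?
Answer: -288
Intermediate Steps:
I(B) = 2 + B
R(z, E) = -8 + E/9
V(o) = -o/8 (V(o) = o/(-8 + (o*0)/9) = o/(-8 + (1/9)*0) = o/(-8 + 0) = o/(-8) = o*(-1/8) = -o/8)
Z(h) = -2 (Z(h) = -(2 + 0) = -1*2 = -2)
(((6 + 0)*Z(0))*(-6*(-8)))*V(x(-4, 2)) = (((6 + 0)*(-2))*(-6*(-8)))*(-1/8*(-4)) = ((6*(-2))*(-1*(-48)))*(1/2) = -12*48*(1/2) = -576*1/2 = -288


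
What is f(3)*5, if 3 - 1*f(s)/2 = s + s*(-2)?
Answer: 60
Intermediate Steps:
f(s) = 6 + 2*s (f(s) = 6 - 2*(s + s*(-2)) = 6 - 2*(s - 2*s) = 6 - (-2)*s = 6 + 2*s)
f(3)*5 = (6 + 2*3)*5 = (6 + 6)*5 = 12*5 = 60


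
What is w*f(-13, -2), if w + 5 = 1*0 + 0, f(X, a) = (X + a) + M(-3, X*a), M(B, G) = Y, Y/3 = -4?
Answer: 135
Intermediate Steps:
Y = -12 (Y = 3*(-4) = -12)
M(B, G) = -12
f(X, a) = -12 + X + a (f(X, a) = (X + a) - 12 = -12 + X + a)
w = -5 (w = -5 + (1*0 + 0) = -5 + (0 + 0) = -5 + 0 = -5)
w*f(-13, -2) = -5*(-12 - 13 - 2) = -5*(-27) = 135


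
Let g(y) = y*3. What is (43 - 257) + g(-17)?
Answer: -265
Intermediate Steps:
g(y) = 3*y
(43 - 257) + g(-17) = (43 - 257) + 3*(-17) = -214 - 51 = -265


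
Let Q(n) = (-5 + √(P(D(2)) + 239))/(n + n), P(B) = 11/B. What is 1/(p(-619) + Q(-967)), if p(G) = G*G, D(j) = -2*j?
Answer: 5732634219944/2196521875168629619 + 11604*√105/2196521875168629619 ≈ 2.6099e-6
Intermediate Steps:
p(G) = G²
Q(n) = (-5 + 3*√105/2)/(2*n) (Q(n) = (-5 + √(11/((-2*2)) + 239))/(n + n) = (-5 + √(11/(-4) + 239))/((2*n)) = (-5 + √(11*(-¼) + 239))*(1/(2*n)) = (-5 + √(-11/4 + 239))*(1/(2*n)) = (-5 + √(945/4))*(1/(2*n)) = (-5 + 3*√105/2)*(1/(2*n)) = (-5 + 3*√105/2)/(2*n))
1/(p(-619) + Q(-967)) = 1/((-619)² + (¼)*(-10 + 3*√105)/(-967)) = 1/(383161 + (¼)*(-1/967)*(-10 + 3*√105)) = 1/(383161 + (5/1934 - 3*√105/3868)) = 1/(741033379/1934 - 3*√105/3868)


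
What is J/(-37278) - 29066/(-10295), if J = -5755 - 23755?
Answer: 693663899/191888505 ≈ 3.6149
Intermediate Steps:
J = -29510
J/(-37278) - 29066/(-10295) = -29510/(-37278) - 29066/(-10295) = -29510*(-1/37278) - 29066*(-1/10295) = 14755/18639 + 29066/10295 = 693663899/191888505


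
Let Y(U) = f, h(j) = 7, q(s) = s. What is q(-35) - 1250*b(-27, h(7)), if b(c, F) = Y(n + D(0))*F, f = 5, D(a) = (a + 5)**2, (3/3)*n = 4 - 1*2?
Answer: -43785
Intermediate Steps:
n = 2 (n = 4 - 1*2 = 4 - 2 = 2)
D(a) = (5 + a)**2
Y(U) = 5
b(c, F) = 5*F
q(-35) - 1250*b(-27, h(7)) = -35 - 6250*7 = -35 - 1250*35 = -35 - 43750 = -43785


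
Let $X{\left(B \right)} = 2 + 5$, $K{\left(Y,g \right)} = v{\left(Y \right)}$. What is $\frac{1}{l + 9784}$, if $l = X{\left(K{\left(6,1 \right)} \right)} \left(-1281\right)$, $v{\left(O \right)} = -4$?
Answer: $\frac{1}{817} \approx 0.001224$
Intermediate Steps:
$K{\left(Y,g \right)} = -4$
$X{\left(B \right)} = 7$
$l = -8967$ ($l = 7 \left(-1281\right) = -8967$)
$\frac{1}{l + 9784} = \frac{1}{-8967 + 9784} = \frac{1}{817}$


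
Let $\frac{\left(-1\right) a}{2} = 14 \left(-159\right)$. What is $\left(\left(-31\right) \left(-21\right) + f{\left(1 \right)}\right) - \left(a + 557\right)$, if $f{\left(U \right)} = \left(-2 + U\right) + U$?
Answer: $-4358$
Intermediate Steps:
$a = 4452$ ($a = - 2 \cdot 14 \left(-159\right) = \left(-2\right) \left(-2226\right) = 4452$)
$f{\left(U \right)} = -2 + 2 U$
$\left(\left(-31\right) \left(-21\right) + f{\left(1 \right)}\right) - \left(a + 557\right) = \left(\left(-31\right) \left(-21\right) + \left(-2 + 2 \cdot 1\right)\right) - \left(4452 + 557\right) = \left(651 + \left(-2 + 2\right)\right) - 5009 = \left(651 + 0\right) - 5009 = 651 - 5009 = -4358$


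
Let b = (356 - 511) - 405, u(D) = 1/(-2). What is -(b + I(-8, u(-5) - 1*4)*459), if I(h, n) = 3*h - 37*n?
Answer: -129695/2 ≈ -64848.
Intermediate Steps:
u(D) = -½
b = -560 (b = -155 - 405 = -560)
I(h, n) = -37*n + 3*h
-(b + I(-8, u(-5) - 1*4)*459) = -(-560 + (-37*(-½ - 1*4) + 3*(-8))*459) = -(-560 + (-37*(-½ - 4) - 24)*459) = -(-560 + (-37*(-9/2) - 24)*459) = -(-560 + (333/2 - 24)*459) = -(-560 + (285/2)*459) = -(-560 + 130815/2) = -1*129695/2 = -129695/2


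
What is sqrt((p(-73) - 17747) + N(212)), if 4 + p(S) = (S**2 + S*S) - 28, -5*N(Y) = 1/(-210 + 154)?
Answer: I*sqrt(139571530)/140 ≈ 84.386*I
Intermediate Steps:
N(Y) = 1/280 (N(Y) = -1/(5*(-210 + 154)) = -1/5/(-56) = -1/5*(-1/56) = 1/280)
p(S) = -32 + 2*S**2 (p(S) = -4 + ((S**2 + S*S) - 28) = -4 + ((S**2 + S**2) - 28) = -4 + (2*S**2 - 28) = -4 + (-28 + 2*S**2) = -32 + 2*S**2)
sqrt((p(-73) - 17747) + N(212)) = sqrt(((-32 + 2*(-73)**2) - 17747) + 1/280) = sqrt(((-32 + 2*5329) - 17747) + 1/280) = sqrt(((-32 + 10658) - 17747) + 1/280) = sqrt((10626 - 17747) + 1/280) = sqrt(-7121 + 1/280) = sqrt(-1993879/280) = I*sqrt(139571530)/140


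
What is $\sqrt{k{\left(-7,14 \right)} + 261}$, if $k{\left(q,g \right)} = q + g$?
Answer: $2 \sqrt{67} \approx 16.371$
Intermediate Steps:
$k{\left(q,g \right)} = g + q$
$\sqrt{k{\left(-7,14 \right)} + 261} = \sqrt{\left(14 - 7\right) + 261} = \sqrt{7 + 261} = \sqrt{268} = 2 \sqrt{67}$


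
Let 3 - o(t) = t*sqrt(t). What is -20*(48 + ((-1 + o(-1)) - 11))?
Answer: -780 - 20*I ≈ -780.0 - 20.0*I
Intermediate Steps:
o(t) = 3 - t**(3/2) (o(t) = 3 - t*sqrt(t) = 3 - t**(3/2))
-20*(48 + ((-1 + o(-1)) - 11)) = -20*(48 + ((-1 + (3 - (-1)**(3/2))) - 11)) = -20*(48 + ((-1 + (3 - (-1)*I)) - 11)) = -20*(48 + ((-1 + (3 + I)) - 11)) = -20*(48 + ((2 + I) - 11)) = -20*(48 + (-9 + I)) = -20*(39 + I) = -780 - 20*I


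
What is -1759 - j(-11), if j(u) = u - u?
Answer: -1759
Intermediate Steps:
j(u) = 0
-1759 - j(-11) = -1759 - 1*0 = -1759 + 0 = -1759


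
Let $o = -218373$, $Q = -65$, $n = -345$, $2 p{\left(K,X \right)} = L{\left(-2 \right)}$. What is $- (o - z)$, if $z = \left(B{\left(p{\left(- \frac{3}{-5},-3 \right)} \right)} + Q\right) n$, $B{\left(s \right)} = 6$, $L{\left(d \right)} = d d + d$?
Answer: $238728$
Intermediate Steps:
$L{\left(d \right)} = d + d^{2}$ ($L{\left(d \right)} = d^{2} + d = d + d^{2}$)
$p{\left(K,X \right)} = 1$ ($p{\left(K,X \right)} = \frac{\left(-2\right) \left(1 - 2\right)}{2} = \frac{\left(-2\right) \left(-1\right)}{2} = \frac{1}{2} \cdot 2 = 1$)
$z = 20355$ ($z = \left(6 - 65\right) \left(-345\right) = \left(-59\right) \left(-345\right) = 20355$)
$- (o - z) = - (-218373 - 20355) = \left(-1\right) \left(-238728\right) = 238728$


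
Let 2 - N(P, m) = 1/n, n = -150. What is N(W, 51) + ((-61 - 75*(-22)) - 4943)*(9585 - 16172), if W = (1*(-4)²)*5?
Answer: 3313920001/150 ≈ 2.2093e+7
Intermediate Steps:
W = 80 (W = (1*16)*5 = 16*5 = 80)
N(P, m) = 301/150 (N(P, m) = 2 - 1/(-150) = 2 - 1*(-1/150) = 2 + 1/150 = 301/150)
N(W, 51) + ((-61 - 75*(-22)) - 4943)*(9585 - 16172) = 301/150 + ((-61 - 75*(-22)) - 4943)*(9585 - 16172) = 301/150 + ((-61 + 1650) - 4943)*(-6587) = 301/150 + (1589 - 4943)*(-6587) = 301/150 - 3354*(-6587) = 301/150 + 22092798 = 3313920001/150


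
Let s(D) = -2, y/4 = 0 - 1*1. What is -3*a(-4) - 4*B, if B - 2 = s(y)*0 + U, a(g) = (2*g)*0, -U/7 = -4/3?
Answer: -136/3 ≈ -45.333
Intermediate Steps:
U = 28/3 (U = -(-28)/3 = -7*(-4/3) = 28/3 ≈ 9.3333)
a(g) = 0
y = -4 (y = 4*(0 - 1*1) = 4*(0 - 1) = 4*(-1) = -4)
B = 34/3 (B = 2 + (-2*0 + 28/3) = 2 + (0 + 28/3) = 2 + 28/3 = 34/3 ≈ 11.333)
-3*a(-4) - 4*B = -3*0 - 4*34/3 = 0 - 136/3 = -136/3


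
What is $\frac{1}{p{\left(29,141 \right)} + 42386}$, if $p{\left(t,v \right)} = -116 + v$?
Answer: $\frac{1}{42411} \approx 2.3579 \cdot 10^{-5}$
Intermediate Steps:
$\frac{1}{p{\left(29,141 \right)} + 42386} = \frac{1}{\left(-116 + 141\right) + 42386} = \frac{1}{25 + 42386} = \frac{1}{42411}$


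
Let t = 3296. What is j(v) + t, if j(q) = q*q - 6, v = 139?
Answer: 22611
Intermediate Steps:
j(q) = -6 + q² (j(q) = q² - 6 = -6 + q²)
j(v) + t = (-6 + 139²) + 3296 = (-6 + 19321) + 3296 = 19315 + 3296 = 22611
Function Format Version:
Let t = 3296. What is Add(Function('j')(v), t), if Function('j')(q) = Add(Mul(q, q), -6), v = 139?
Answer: 22611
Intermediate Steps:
Function('j')(q) = Add(-6, Pow(q, 2)) (Function('j')(q) = Add(Pow(q, 2), -6) = Add(-6, Pow(q, 2)))
Add(Function('j')(v), t) = Add(Add(-6, Pow(139, 2)), 3296) = Add(Add(-6, 19321), 3296) = Add(19315, 3296) = 22611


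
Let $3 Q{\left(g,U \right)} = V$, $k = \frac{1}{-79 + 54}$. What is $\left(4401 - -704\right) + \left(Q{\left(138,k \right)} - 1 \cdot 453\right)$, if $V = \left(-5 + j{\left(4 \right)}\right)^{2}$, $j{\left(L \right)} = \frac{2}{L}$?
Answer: $\frac{18635}{4} \approx 4658.8$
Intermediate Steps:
$V = \frac{81}{4}$ ($V = \left(-5 + \frac{2}{4}\right)^{2} = \left(-5 + 2 \cdot \frac{1}{4}\right)^{2} = \left(-5 + \frac{1}{2}\right)^{2} = \left(- \frac{9}{2}\right)^{2} = \frac{81}{4} \approx 20.25$)
$k = - \frac{1}{25}$ ($k = \frac{1}{-25} = - \frac{1}{25} \approx -0.04$)
$Q{\left(g,U \right)} = \frac{27}{4}$ ($Q{\left(g,U \right)} = \frac{1}{3} \cdot \frac{81}{4} = \frac{27}{4}$)
$\left(4401 - -704\right) + \left(Q{\left(138,k \right)} - 1 \cdot 453\right) = \left(4401 - -704\right) + \left(\frac{27}{4} - 1 \cdot 453\right) = \left(4401 + 704\right) + \left(\frac{27}{4} - 453\right) = 5105 + \left(\frac{27}{4} - 453\right) = 5105 - \frac{1785}{4} = \frac{18635}{4}$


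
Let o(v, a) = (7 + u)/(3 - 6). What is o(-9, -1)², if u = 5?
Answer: 16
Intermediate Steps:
o(v, a) = -4 (o(v, a) = (7 + 5)/(3 - 6) = 12/(-3) = 12*(-⅓) = -4)
o(-9, -1)² = (-4)² = 16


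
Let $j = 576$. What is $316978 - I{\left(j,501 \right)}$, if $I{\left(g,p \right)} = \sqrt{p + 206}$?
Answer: $316978 - \sqrt{707} \approx 3.1695 \cdot 10^{5}$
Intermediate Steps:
$I{\left(g,p \right)} = \sqrt{206 + p}$
$316978 - I{\left(j,501 \right)} = 316978 - \sqrt{206 + 501} = 316978 - \sqrt{707}$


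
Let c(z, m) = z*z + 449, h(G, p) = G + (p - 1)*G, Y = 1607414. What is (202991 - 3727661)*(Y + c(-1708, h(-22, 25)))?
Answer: -15949579383090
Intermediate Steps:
h(G, p) = G + G*(-1 + p) (h(G, p) = G + (-1 + p)*G = G + G*(-1 + p))
c(z, m) = 449 + z² (c(z, m) = z² + 449 = 449 + z²)
(202991 - 3727661)*(Y + c(-1708, h(-22, 25))) = (202991 - 3727661)*(1607414 + (449 + (-1708)²)) = -3524670*(1607414 + (449 + 2917264)) = -3524670*(1607414 + 2917713) = -3524670*4525127 = -15949579383090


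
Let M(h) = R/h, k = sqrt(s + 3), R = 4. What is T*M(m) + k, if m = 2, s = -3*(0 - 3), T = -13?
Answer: -26 + 2*sqrt(3) ≈ -22.536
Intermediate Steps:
s = 9 (s = -3*(-3) = 9)
k = 2*sqrt(3) (k = sqrt(9 + 3) = sqrt(12) = 2*sqrt(3) ≈ 3.4641)
M(h) = 4/h
T*M(m) + k = -52/2 + 2*sqrt(3) = -13*2 + 2*sqrt(3) = -26 + 2*sqrt(3)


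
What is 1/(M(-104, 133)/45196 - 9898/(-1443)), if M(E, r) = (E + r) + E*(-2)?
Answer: 65217828/447691999 ≈ 0.14568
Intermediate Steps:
M(E, r) = r - E (M(E, r) = (E + r) - 2*E = r - E)
1/(M(-104, 133)/45196 - 9898/(-1443)) = 1/((133 - 1*(-104))/45196 - 9898/(-1443)) = 1/((133 + 104)*(1/45196) - 9898*(-1/1443)) = 1/(237*(1/45196) + 9898/1443) = 1/(237/45196 + 9898/1443) = 1/(447691999/65217828) = 65217828/447691999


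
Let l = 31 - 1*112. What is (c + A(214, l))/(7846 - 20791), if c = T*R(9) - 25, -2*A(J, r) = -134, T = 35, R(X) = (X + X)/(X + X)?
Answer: -77/12945 ≈ -0.0059482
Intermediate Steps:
l = -81 (l = 31 - 112 = -81)
R(X) = 1 (R(X) = (2*X)/((2*X)) = (2*X)*(1/(2*X)) = 1)
A(J, r) = 67 (A(J, r) = -½*(-134) = 67)
c = 10 (c = 35*1 - 25 = 35 - 25 = 10)
(c + A(214, l))/(7846 - 20791) = (10 + 67)/(7846 - 20791) = 77/(-12945) = 77*(-1/12945) = -77/12945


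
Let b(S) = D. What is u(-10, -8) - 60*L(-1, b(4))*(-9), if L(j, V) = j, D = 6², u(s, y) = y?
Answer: -548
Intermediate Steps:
D = 36
b(S) = 36
u(-10, -8) - 60*L(-1, b(4))*(-9) = -8 - (-60)*(-9) = -8 - 60*9 = -8 - 540 = -548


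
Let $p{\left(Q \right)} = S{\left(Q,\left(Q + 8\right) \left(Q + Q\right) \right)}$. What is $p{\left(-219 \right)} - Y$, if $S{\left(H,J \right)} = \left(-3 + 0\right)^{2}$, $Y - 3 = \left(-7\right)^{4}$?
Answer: $-2395$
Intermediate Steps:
$Y = 2404$ ($Y = 3 + \left(-7\right)^{4} = 3 + 2401 = 2404$)
$S{\left(H,J \right)} = 9$ ($S{\left(H,J \right)} = \left(-3\right)^{2} = 9$)
$p{\left(Q \right)} = 9$
$p{\left(-219 \right)} - Y = 9 - 2404 = -2395$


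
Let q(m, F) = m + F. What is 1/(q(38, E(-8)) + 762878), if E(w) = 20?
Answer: 1/762936 ≈ 1.3107e-6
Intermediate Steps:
q(m, F) = F + m
1/(q(38, E(-8)) + 762878) = 1/((20 + 38) + 762878) = 1/(58 + 762878) = 1/762936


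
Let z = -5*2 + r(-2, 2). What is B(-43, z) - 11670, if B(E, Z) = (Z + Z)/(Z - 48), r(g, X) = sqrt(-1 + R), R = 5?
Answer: -81688/7 ≈ -11670.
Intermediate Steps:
r(g, X) = 2 (r(g, X) = sqrt(-1 + 5) = sqrt(4) = 2)
z = -8 (z = -5*2 + 2 = -10 + 2 = -8)
B(E, Z) = 2*Z/(-48 + Z) (B(E, Z) = (2*Z)/(-48 + Z) = 2*Z/(-48 + Z))
B(-43, z) - 11670 = 2*(-8)/(-48 - 8) - 11670 = 2*(-8)/(-56) - 11670 = 2*(-8)*(-1/56) - 11670 = 2/7 - 11670 = -81688/7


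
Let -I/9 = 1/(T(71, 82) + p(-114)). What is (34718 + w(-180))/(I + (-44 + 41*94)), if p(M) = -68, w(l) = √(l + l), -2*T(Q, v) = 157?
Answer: 5086187/558174 + 293*I*√10/186058 ≈ 9.1122 + 0.0049799*I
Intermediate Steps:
T(Q, v) = -157/2 (T(Q, v) = -½*157 = -157/2)
w(l) = √2*√l (w(l) = √(2*l) = √2*√l)
I = 18/293 (I = -9/(-157/2 - 68) = -9/(-293/2) = -9*(-2/293) = 18/293 ≈ 0.061433)
(34718 + w(-180))/(I + (-44 + 41*94)) = (34718 + √2*√(-180))/(18/293 + (-44 + 41*94)) = (34718 + √2*(6*I*√5))/(18/293 + (-44 + 3854)) = (34718 + 6*I*√10)/(18/293 + 3810) = (34718 + 6*I*√10)/(1116348/293) = (34718 + 6*I*√10)*(293/1116348) = 5086187/558174 + 293*I*√10/186058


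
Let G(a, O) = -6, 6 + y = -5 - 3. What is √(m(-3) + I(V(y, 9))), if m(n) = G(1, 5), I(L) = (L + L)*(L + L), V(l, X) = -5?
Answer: √94 ≈ 9.6954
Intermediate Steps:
y = -14 (y = -6 + (-5 - 3) = -6 - 8 = -14)
I(L) = 4*L² (I(L) = (2*L)*(2*L) = 4*L²)
m(n) = -6
√(m(-3) + I(V(y, 9))) = √(-6 + 4*(-5)²) = √(-6 + 4*25) = √(-6 + 100) = √94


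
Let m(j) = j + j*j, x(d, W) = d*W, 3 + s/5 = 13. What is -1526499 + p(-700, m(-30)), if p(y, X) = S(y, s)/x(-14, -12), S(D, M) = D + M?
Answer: -128226241/84 ≈ -1.5265e+6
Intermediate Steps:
s = 50 (s = -15 + 5*13 = -15 + 65 = 50)
x(d, W) = W*d
m(j) = j + j²
p(y, X) = 25/84 + y/168 (p(y, X) = (y + 50)/((-12*(-14))) = (50 + y)/168 = (50 + y)*(1/168) = 25/84 + y/168)
-1526499 + p(-700, m(-30)) = -1526499 + (25/84 + (1/168)*(-700)) = -1526499 + (25/84 - 25/6) = -1526499 - 325/84 = -128226241/84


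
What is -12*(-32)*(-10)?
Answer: -3840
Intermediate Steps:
-12*(-32)*(-10) = 384*(-10) = -3840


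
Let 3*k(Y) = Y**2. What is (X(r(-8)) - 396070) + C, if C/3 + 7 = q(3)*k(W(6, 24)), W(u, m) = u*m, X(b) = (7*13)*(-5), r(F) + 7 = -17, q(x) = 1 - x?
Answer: -438018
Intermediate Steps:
r(F) = -24 (r(F) = -7 - 17 = -24)
X(b) = -455 (X(b) = 91*(-5) = -455)
W(u, m) = m*u
k(Y) = Y**2/3
C = -41493 (C = -21 + 3*((1 - 1*3)*((24*6)**2/3)) = -21 + 3*((1 - 3)*((1/3)*144**2)) = -21 + 3*(-2*20736/3) = -21 + 3*(-2*6912) = -21 + 3*(-13824) = -21 - 41472 = -41493)
(X(r(-8)) - 396070) + C = (-455 - 396070) - 41493 = -396525 - 41493 = -438018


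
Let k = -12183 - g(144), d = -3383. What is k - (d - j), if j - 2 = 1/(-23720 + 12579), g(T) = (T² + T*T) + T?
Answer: -561662375/11141 ≈ -50414.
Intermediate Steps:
g(T) = T + 2*T² (g(T) = (T² + T²) + T = 2*T² + T = T + 2*T²)
j = 22281/11141 (j = 2 + 1/(-23720 + 12579) = 2 + 1/(-11141) = 2 - 1/11141 = 22281/11141 ≈ 1.9999)
k = -53799 (k = -12183 - 144*(1 + 2*144) = -12183 - 144*(1 + 288) = -12183 - 144*289 = -12183 - 1*41616 = -12183 - 41616 = -53799)
k - (d - j) = -53799 - (-3383 - 1*22281/11141) = -53799 - (-3383 - 22281/11141) = -53799 - 1*(-37712284/11141) = -53799 + 37712284/11141 = -561662375/11141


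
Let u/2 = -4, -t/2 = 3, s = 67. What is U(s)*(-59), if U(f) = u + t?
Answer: 826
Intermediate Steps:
t = -6 (t = -2*3 = -6)
u = -8 (u = 2*(-4) = -8)
U(f) = -14 (U(f) = -8 - 6 = -14)
U(s)*(-59) = -14*(-59) = 826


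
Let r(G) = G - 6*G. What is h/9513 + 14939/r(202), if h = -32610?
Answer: -58350269/3202710 ≈ -18.219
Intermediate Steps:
r(G) = -5*G
h/9513 + 14939/r(202) = -32610/9513 + 14939/((-5*202)) = -32610*1/9513 + 14939/(-1010) = -10870/3171 + 14939*(-1/1010) = -10870/3171 - 14939/1010 = -58350269/3202710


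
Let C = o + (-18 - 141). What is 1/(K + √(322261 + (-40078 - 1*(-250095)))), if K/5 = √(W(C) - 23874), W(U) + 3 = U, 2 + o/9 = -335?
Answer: 1/(3*√59142 + 5*I*√27069) ≈ 0.00060345 - 0.00068042*I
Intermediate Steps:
o = -3033 (o = -18 + 9*(-335) = -18 - 3015 = -3033)
C = -3192 (C = -3033 + (-18 - 141) = -3033 - 159 = -3192)
W(U) = -3 + U
K = 5*I*√27069 (K = 5*√((-3 - 3192) - 23874) = 5*√(-3195 - 23874) = 5*√(-27069) = 5*(I*√27069) = 5*I*√27069 ≈ 822.63*I)
1/(K + √(322261 + (-40078 - 1*(-250095)))) = 1/(5*I*√27069 + √(322261 + (-40078 - 1*(-250095)))) = 1/(5*I*√27069 + √(322261 + (-40078 + 250095))) = 1/(5*I*√27069 + √(322261 + 210017)) = 1/(5*I*√27069 + √532278) = 1/(5*I*√27069 + 3*√59142) = 1/(3*√59142 + 5*I*√27069)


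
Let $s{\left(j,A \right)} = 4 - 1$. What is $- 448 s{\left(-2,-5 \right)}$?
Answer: $-1344$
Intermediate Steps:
$s{\left(j,A \right)} = 3$
$- 448 s{\left(-2,-5 \right)} = \left(-448\right) 3 = -1344$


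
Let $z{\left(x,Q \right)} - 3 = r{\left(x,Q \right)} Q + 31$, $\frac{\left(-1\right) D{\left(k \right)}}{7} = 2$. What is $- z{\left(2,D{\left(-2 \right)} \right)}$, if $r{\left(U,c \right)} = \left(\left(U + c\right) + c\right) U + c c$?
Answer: $1982$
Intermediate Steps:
$D{\left(k \right)} = -14$ ($D{\left(k \right)} = \left(-7\right) 2 = -14$)
$r{\left(U,c \right)} = c^{2} + U \left(U + 2 c\right)$ ($r{\left(U,c \right)} = \left(U + 2 c\right) U + c^{2} = U \left(U + 2 c\right) + c^{2} = c^{2} + U \left(U + 2 c\right)$)
$z{\left(x,Q \right)} = 34 + Q \left(Q^{2} + x^{2} + 2 Q x\right)$ ($z{\left(x,Q \right)} = 3 + \left(\left(x^{2} + Q^{2} + 2 x Q\right) Q + 31\right) = 3 + \left(\left(x^{2} + Q^{2} + 2 Q x\right) Q + 31\right) = 3 + \left(\left(Q^{2} + x^{2} + 2 Q x\right) Q + 31\right) = 3 + \left(Q \left(Q^{2} + x^{2} + 2 Q x\right) + 31\right) = 3 + \left(31 + Q \left(Q^{2} + x^{2} + 2 Q x\right)\right) = 34 + Q \left(Q^{2} + x^{2} + 2 Q x\right)$)
$- z{\left(2,D{\left(-2 \right)} \right)} = - (34 - 14 \left(\left(-14\right)^{2} + 2^{2} + 2 \left(-14\right) 2\right)) = - (34 - 14 \left(196 + 4 - 56\right)) = - (34 - 2016) = \left(-1\right) \left(-1982\right) = 1982$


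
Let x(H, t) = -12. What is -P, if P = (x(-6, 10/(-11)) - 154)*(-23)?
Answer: -3818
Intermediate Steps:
P = 3818 (P = (-12 - 154)*(-23) = -166*(-23) = 3818)
-P = -1*3818 = -3818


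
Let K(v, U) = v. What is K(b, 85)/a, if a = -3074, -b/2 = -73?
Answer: -73/1537 ≈ -0.047495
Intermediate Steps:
b = 146 (b = -2*(-73) = 146)
K(b, 85)/a = 146/(-3074) = 146*(-1/3074) = -73/1537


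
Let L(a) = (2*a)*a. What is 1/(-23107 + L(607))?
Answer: 1/713791 ≈ 1.4010e-6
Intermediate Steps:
L(a) = 2*a²
1/(-23107 + L(607)) = 1/(-23107 + 2*607²) = 1/(-23107 + 2*368449) = 1/(-23107 + 736898) = 1/713791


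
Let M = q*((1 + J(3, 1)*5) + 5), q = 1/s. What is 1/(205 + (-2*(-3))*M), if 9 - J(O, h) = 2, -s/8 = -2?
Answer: 8/1763 ≈ 0.0045377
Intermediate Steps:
s = 16 (s = -8*(-2) = 16)
J(O, h) = 7 (J(O, h) = 9 - 1*2 = 9 - 2 = 7)
q = 1/16 ≈ 0.062500
M = 41/16 (M = ((1 + 7*5) + 5)/16 = ((1 + 35) + 5)/16 = (36 + 5)/16 = (1/16)*41 = 41/16 ≈ 2.5625)
1/(205 + (-2*(-3))*M) = 1/(205 - 2*(-3)*(41/16)) = 1/(205 + 6*(41/16)) = 1/(205 + 123/8) = 1/(1763/8) = 8/1763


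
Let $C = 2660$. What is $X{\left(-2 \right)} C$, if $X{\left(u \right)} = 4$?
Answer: $10640$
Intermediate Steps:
$X{\left(-2 \right)} C = 4 \cdot 2660 = 10640$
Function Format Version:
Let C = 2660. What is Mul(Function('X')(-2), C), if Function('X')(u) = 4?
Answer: 10640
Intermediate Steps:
Mul(Function('X')(-2), C) = Mul(4, 2660) = 10640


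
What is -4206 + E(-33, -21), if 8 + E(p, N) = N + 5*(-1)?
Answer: -4240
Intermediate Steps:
E(p, N) = -13 + N (E(p, N) = -8 + (N + 5*(-1)) = -8 + (N - 5) = -8 + (-5 + N) = -13 + N)
-4206 + E(-33, -21) = -4206 + (-13 - 21) = -4206 - 34 = -4240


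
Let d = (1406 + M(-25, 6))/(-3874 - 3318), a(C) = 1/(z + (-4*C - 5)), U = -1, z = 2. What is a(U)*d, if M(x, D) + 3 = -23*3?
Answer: -23/124 ≈ -0.18548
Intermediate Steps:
M(x, D) = -72 (M(x, D) = -3 - 23*3 = -3 - 69 = -72)
a(C) = 1/(-3 - 4*C) (a(C) = 1/(2 + (-4*C - 5)) = 1/(2 + (-5 - 4*C)) = 1/(-3 - 4*C))
d = -23/124 (d = (1406 - 72)/(-3874 - 3318) = 1334/(-7192) = 1334*(-1/7192) = -23/124 ≈ -0.18548)
a(U)*d = -1/(3 + 4*(-1))*(-23/124) = -1/(3 - 4)*(-23/124) = -1/(-1)*(-23/124) = -1*(-1)*(-23/124) = 1*(-23/124) = -23/124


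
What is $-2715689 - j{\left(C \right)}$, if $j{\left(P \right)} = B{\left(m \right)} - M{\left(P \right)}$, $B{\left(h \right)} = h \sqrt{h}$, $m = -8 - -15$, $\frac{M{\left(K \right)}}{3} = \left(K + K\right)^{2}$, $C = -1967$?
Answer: $43713379 - 7 \sqrt{7} \approx 4.3713 \cdot 10^{7}$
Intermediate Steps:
$M{\left(K \right)} = 12 K^{2}$ ($M{\left(K \right)} = 3 \left(K + K\right)^{2} = 3 \left(2 K\right)^{2} = 3 \cdot 4 K^{2} = 12 K^{2}$)
$m = 7$ ($m = -8 + 15 = 7$)
$B{\left(h \right)} = h^{\frac{3}{2}}$
$j{\left(P \right)} = - 12 P^{2} + 7 \sqrt{7}$ ($j{\left(P \right)} = 7^{\frac{3}{2}} - 12 P^{2} = 7 \sqrt{7} - 12 P^{2} = - 12 P^{2} + 7 \sqrt{7}$)
$-2715689 - j{\left(C \right)} = -2715689 - \left(- 12 \left(-1967\right)^{2} + 7 \sqrt{7}\right) = -2715689 - \left(\left(-12\right) 3869089 + 7 \sqrt{7}\right) = -2715689 - \left(-46429068 + 7 \sqrt{7}\right) = -2715689 + \left(46429068 - 7 \sqrt{7}\right) = 43713379 - 7 \sqrt{7}$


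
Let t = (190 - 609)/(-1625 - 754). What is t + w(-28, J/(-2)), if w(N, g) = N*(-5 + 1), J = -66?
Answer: 266867/2379 ≈ 112.18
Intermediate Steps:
w(N, g) = -4*N (w(N, g) = N*(-4) = -4*N)
t = 419/2379 (t = -419/(-2379) = -419*(-1/2379) = 419/2379 ≈ 0.17612)
t + w(-28, J/(-2)) = 419/2379 - 4*(-28) = 419/2379 + 112 = 266867/2379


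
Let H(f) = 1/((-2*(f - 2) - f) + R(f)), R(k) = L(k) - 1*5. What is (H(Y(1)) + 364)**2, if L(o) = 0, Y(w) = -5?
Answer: 25979409/196 ≈ 1.3255e+5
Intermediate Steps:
R(k) = -5 (R(k) = 0 - 1*5 = 0 - 5 = -5)
H(f) = 1/(-1 - 3*f) (H(f) = 1/((-2*(f - 2) - f) - 5) = 1/((-2*(-2 + f) - f) - 5) = 1/(((4 - 2*f) - f) - 5) = 1/((4 - 3*f) - 5) = 1/(-1 - 3*f))
(H(Y(1)) + 364)**2 = (1/(-1 - 3*(-5)) + 364)**2 = (1/(-1 + 15) + 364)**2 = (1/14 + 364)**2 = (5097/14)**2 = 25979409/196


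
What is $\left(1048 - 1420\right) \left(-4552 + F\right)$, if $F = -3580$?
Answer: $3025104$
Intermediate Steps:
$\left(1048 - 1420\right) \left(-4552 + F\right) = \left(1048 - 1420\right) \left(-4552 - 3580\right) = \left(-372\right) \left(-8132\right) = 3025104$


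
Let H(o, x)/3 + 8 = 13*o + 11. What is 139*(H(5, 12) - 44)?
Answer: 22240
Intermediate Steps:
H(o, x) = 9 + 39*o (H(o, x) = -24 + 3*(13*o + 11) = -24 + 3*(11 + 13*o) = -24 + (33 + 39*o) = 9 + 39*o)
139*(H(5, 12) - 44) = 139*((9 + 39*5) - 44) = 139*((9 + 195) - 44) = 139*(204 - 44) = 139*160 = 22240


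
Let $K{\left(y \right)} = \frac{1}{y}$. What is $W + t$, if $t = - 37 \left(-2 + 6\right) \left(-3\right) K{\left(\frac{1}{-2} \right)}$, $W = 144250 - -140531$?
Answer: $283893$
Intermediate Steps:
$W = 284781$ ($W = 144250 + 140531 = 284781$)
$t = -888$ ($t = \frac{\left(-37\right) \left(-2 + 6\right) \left(-3\right)}{\frac{1}{-2}} = \frac{\left(-37\right) 4 \left(-3\right)}{- \frac{1}{2}} = \left(-37\right) \left(-12\right) \left(-2\right) = 444 \left(-2\right) = -888$)
$W + t = 284781 - 888 = 283893$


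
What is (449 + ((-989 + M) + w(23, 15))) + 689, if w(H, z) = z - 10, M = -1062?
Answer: -908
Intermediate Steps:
w(H, z) = -10 + z
(449 + ((-989 + M) + w(23, 15))) + 689 = (449 + ((-989 - 1062) + (-10 + 15))) + 689 = (449 + (-2051 + 5)) + 689 = (449 - 2046) + 689 = -1597 + 689 = -908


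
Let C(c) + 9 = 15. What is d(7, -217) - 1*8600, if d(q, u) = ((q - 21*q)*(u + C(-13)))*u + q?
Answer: -6418773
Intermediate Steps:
C(c) = 6 (C(c) = -9 + 15 = 6)
d(q, u) = q - 20*q*u*(6 + u) (d(q, u) = ((q - 21*q)*(u + 6))*u + q = ((-20*q)*(6 + u))*u + q = (-20*q*(6 + u))*u + q = -20*q*u*(6 + u) + q = q - 20*q*u*(6 + u))
d(7, -217) - 1*8600 = 7*(1 - 120*(-217) - 20*(-217)²) - 1*8600 = 7*(1 + 26040 - 20*47089) - 8600 = 7*(1 + 26040 - 941780) - 8600 = 7*(-915739) - 8600 = -6410173 - 8600 = -6418773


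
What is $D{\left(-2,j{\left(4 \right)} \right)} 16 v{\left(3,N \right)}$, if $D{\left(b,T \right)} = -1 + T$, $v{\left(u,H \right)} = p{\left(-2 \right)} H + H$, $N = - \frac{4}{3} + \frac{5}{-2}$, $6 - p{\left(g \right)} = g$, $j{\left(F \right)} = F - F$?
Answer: $552$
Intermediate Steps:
$j{\left(F \right)} = 0$
$p{\left(g \right)} = 6 - g$
$N = - \frac{23}{6}$ ($N = \left(-4\right) \frac{1}{3} + 5 \left(- \frac{1}{2}\right) = - \frac{4}{3} - \frac{5}{2} = - \frac{23}{6} \approx -3.8333$)
$v{\left(u,H \right)} = 9 H$ ($v{\left(u,H \right)} = \left(6 - -2\right) H + H = \left(6 + 2\right) H + H = 8 H + H = 9 H$)
$D{\left(-2,j{\left(4 \right)} \right)} 16 v{\left(3,N \right)} = \left(-1 + 0\right) 16 \cdot 9 \left(- \frac{23}{6}\right) = \left(-1\right) 16 \left(- \frac{69}{2}\right) = \left(-16\right) \left(- \frac{69}{2}\right) = 552$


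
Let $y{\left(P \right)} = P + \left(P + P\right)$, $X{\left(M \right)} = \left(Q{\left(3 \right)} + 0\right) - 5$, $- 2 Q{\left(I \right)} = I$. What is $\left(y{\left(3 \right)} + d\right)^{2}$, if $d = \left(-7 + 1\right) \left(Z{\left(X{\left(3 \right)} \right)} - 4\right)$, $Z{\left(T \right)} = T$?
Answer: $5184$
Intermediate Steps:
$Q{\left(I \right)} = - \frac{I}{2}$
$X{\left(M \right)} = - \frac{13}{2}$ ($X{\left(M \right)} = \left(\left(- \frac{1}{2}\right) 3 + 0\right) - 5 = \left(- \frac{3}{2} + 0\right) - 5 = - \frac{3}{2} - 5 = - \frac{13}{2}$)
$y{\left(P \right)} = 3 P$ ($y{\left(P \right)} = P + 2 P = 3 P$)
$d = 63$ ($d = \left(-7 + 1\right) \left(- \frac{13}{2} - 4\right) = \left(-6\right) \left(- \frac{21}{2}\right) = 63$)
$\left(y{\left(3 \right)} + d\right)^{2} = \left(3 \cdot 3 + 63\right)^{2} = \left(9 + 63\right)^{2} = 72^{2} = 5184$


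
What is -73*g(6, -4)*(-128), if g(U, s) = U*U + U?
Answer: 392448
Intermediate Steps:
g(U, s) = U + U² (g(U, s) = U² + U = U + U²)
-73*g(6, -4)*(-128) = -438*(1 + 6)*(-128) = -438*7*(-128) = -73*42*(-128) = -3066*(-128) = 392448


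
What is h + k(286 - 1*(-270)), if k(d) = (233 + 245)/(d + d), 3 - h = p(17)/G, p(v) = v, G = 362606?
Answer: 345740095/100804468 ≈ 3.4298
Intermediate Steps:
h = 1087801/362606 (h = 3 - 17/362606 = 1087801/362606 ≈ 3.0000)
k(d) = 239/d (k(d) = 478/((2*d)) = 478*(1/(2*d)) = 239/d)
h + k(286 - 1*(-270)) = 1087801/362606 + 239/(286 - 1*(-270)) = 1087801/362606 + 239/(286 + 270) = 1087801/362606 + 239/556 = 345740095/100804468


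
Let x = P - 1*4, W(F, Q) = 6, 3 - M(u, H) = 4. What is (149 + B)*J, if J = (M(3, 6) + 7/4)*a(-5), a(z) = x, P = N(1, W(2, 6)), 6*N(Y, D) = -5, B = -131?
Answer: -261/4 ≈ -65.250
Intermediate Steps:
M(u, H) = -1 (M(u, H) = 3 - 1*4 = 3 - 4 = -1)
N(Y, D) = -5/6 (N(Y, D) = (1/6)*(-5) = -5/6)
P = -5/6 ≈ -0.83333
x = -29/6 (x = -5/6 - 1*4 = -5/6 - 4 = -29/6 ≈ -4.8333)
a(z) = -29/6
J = -29/8 (J = (-1 + 7/4)*(-29/6) = (3/4)*(-29/6) = -29/8 ≈ -3.6250)
(149 + B)*J = (149 - 131)*(-29/8) = 18*(-29/8) = -261/4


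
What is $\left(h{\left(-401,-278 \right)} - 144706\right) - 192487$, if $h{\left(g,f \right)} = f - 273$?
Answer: $-337744$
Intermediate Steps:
$h{\left(g,f \right)} = -273 + f$
$\left(h{\left(-401,-278 \right)} - 144706\right) - 192487 = \left(\left(-273 - 278\right) - 144706\right) - 192487 = \left(-551 - 144706\right) - 192487 = -145257 - 192487 = -337744$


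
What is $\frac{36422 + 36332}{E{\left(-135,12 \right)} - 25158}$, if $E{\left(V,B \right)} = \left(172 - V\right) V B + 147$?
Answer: $- \frac{72754}{522351} \approx -0.13928$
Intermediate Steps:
$E{\left(V,B \right)} = 147 + B V \left(172 - V\right)$ ($E{\left(V,B \right)} = V \left(172 - V\right) B + 147 = B V \left(172 - V\right) + 147 = 147 + B V \left(172 - V\right)$)
$\frac{36422 + 36332}{E{\left(-135,12 \right)} - 25158} = \frac{36422 + 36332}{\left(147 - 12 \left(-135\right)^{2} + 172 \cdot 12 \left(-135\right)\right) - 25158} = \frac{72754}{\left(147 - 12 \cdot 18225 - 278640\right) - 25158} = \frac{72754}{\left(147 - 218700 - 278640\right) - 25158} = \frac{72754}{-497193 - 25158} = \frac{72754}{-522351} = 72754 \left(- \frac{1}{522351}\right) = - \frac{72754}{522351}$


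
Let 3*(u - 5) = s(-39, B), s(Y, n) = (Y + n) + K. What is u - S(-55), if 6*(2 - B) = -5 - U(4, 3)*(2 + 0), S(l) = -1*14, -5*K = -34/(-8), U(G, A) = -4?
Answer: 373/60 ≈ 6.2167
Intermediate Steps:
K = -17/20 (K = -(-34)/(5*(-8)) = -(-34)*(-1)/(5*8) = -⅕*17/4 = -17/20 ≈ -0.85000)
S(l) = -14
B = 3/2 (B = 2 - (-5 - (-4)*(2 + 0))/6 = 2 - (-5 - (-4)*2)/6 = 2 - (-5 - 1*(-8))/6 = 2 - (-5 + 8)/6 = 2 - ⅙*3 = 2 - ½ = 3/2 ≈ 1.5000)
s(Y, n) = -17/20 + Y + n (s(Y, n) = (Y + n) - 17/20 = -17/20 + Y + n)
u = -467/60 (u = 5 + (-17/20 - 39 + 3/2)/3 = 5 + (⅓)*(-767/20) = 5 - 767/60 = -467/60 ≈ -7.7833)
u - S(-55) = -467/60 - 1*(-14) = -467/60 + 14 = 373/60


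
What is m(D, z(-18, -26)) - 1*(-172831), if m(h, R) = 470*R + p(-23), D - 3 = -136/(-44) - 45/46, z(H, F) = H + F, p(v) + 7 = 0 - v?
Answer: 152167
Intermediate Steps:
p(v) = -7 - v (p(v) = -7 + (0 - v) = -7 - v)
z(H, F) = F + H
D = 2587/506 (D = 3 + (-136/(-44) - 45/46) = 3 + (-136*(-1/44) - 45*1/46) = 3 + (34/11 - 45/46) = 3 + 1069/506 = 2587/506 ≈ 5.1126)
m(h, R) = 16 + 470*R (m(h, R) = 470*R + (-7 - 1*(-23)) = 470*R + (-7 + 23) = 470*R + 16 = 16 + 470*R)
m(D, z(-18, -26)) - 1*(-172831) = (16 + 470*(-26 - 18)) - 1*(-172831) = (16 + 470*(-44)) + 172831 = (16 - 20680) + 172831 = -20664 + 172831 = 152167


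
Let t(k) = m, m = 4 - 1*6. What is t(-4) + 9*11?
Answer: 97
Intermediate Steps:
m = -2 (m = 4 - 6 = -2)
t(k) = -2
t(-4) + 9*11 = -2 + 9*11 = -2 + 99 = 97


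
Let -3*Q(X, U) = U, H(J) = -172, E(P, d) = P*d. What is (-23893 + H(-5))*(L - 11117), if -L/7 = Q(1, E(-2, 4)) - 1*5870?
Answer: -2162553095/3 ≈ -7.2085e+8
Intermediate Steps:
Q(X, U) = -U/3
L = 123214/3 (L = -7*(-(-2)*4/3 - 1*5870) = -7*(-⅓*(-8) - 5870) = -7*(8/3 - 5870) = -7*(-17602/3) = 123214/3 ≈ 41071.)
(-23893 + H(-5))*(L - 11117) = (-23893 - 172)*(123214/3 - 11117) = -24065*89863/3 = -2162553095/3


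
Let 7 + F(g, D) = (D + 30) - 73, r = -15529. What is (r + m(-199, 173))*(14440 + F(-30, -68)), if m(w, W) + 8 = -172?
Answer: -224984298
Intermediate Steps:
m(w, W) = -180 (m(w, W) = -8 - 172 = -180)
F(g, D) = -50 + D (F(g, D) = -7 + ((D + 30) - 73) = -7 + ((30 + D) - 73) = -7 + (-43 + D) = -50 + D)
(r + m(-199, 173))*(14440 + F(-30, -68)) = (-15529 - 180)*(14440 + (-50 - 68)) = -15709*(14440 - 118) = -15709*14322 = -224984298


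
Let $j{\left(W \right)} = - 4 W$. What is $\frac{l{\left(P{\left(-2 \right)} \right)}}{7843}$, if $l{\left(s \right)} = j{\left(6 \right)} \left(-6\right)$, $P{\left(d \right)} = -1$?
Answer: $\frac{144}{7843} \approx 0.01836$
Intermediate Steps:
$l{\left(s \right)} = 144$ ($l{\left(s \right)} = \left(-4\right) 6 \left(-6\right) = \left(-24\right) \left(-6\right) = 144$)
$\frac{l{\left(P{\left(-2 \right)} \right)}}{7843} = \frac{144}{7843}$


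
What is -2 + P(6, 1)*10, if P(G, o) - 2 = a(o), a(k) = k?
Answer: 28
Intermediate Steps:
P(G, o) = 2 + o
-2 + P(6, 1)*10 = -2 + (2 + 1)*10 = -2 + 3*10 = -2 + 30 = 28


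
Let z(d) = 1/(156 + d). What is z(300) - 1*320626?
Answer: -146205455/456 ≈ -3.2063e+5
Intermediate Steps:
z(300) - 1*320626 = 1/(156 + 300) - 1*320626 = 1/456 - 320626 = -146205455/456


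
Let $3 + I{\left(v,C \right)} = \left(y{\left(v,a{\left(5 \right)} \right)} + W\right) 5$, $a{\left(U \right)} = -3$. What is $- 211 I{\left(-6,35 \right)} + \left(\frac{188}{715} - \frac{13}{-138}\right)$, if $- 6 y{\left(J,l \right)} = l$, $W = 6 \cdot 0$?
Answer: $\frac{5222462}{49335} \approx 105.86$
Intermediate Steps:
$W = 0$
$y{\left(J,l \right)} = - \frac{l}{6}$
$I{\left(v,C \right)} = - \frac{1}{2}$ ($I{\left(v,C \right)} = -3 + \left(\left(- \frac{1}{6}\right) \left(-3\right) + 0\right) 5 = -3 + \left(\frac{1}{2} + 0\right) 5 = -3 + \frac{1}{2} \cdot 5 = -3 + \frac{5}{2} = - \frac{1}{2}$)
$- 211 I{\left(-6,35 \right)} + \left(\frac{188}{715} - \frac{13}{-138}\right) = \left(-211\right) \left(- \frac{1}{2}\right) + \left(\frac{188}{715} - \frac{13}{-138}\right) = \frac{211}{2} + \left(188 \cdot \frac{1}{715} - - \frac{13}{138}\right) = \frac{211}{2} + \left(\frac{188}{715} + \frac{13}{138}\right) = \frac{211}{2} + \frac{35239}{98670} = \frac{5222462}{49335}$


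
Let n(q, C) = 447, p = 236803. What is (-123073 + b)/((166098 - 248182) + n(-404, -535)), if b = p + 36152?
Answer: -149882/81637 ≈ -1.8360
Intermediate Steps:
b = 272955 (b = 236803 + 36152 = 272955)
(-123073 + b)/((166098 - 248182) + n(-404, -535)) = (-123073 + 272955)/((166098 - 248182) + 447) = 149882/(-82084 + 447) = 149882/(-81637) = 149882*(-1/81637) = -149882/81637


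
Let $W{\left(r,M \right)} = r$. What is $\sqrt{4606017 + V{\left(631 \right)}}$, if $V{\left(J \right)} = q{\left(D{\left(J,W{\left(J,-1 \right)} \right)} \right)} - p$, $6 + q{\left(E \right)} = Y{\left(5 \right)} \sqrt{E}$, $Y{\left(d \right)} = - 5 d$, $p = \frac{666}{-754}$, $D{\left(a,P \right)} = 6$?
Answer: $\frac{\sqrt{654647862960 - 3553225 \sqrt{6}}}{377} \approx 2146.1$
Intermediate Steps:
$p = - \frac{333}{377}$ ($p = 666 \left(- \frac{1}{754}\right) = - \frac{333}{377} \approx -0.88329$)
$q{\left(E \right)} = -6 - 25 \sqrt{E}$ ($q{\left(E \right)} = -6 + \left(-5\right) 5 \sqrt{E} = -6 - 25 \sqrt{E}$)
$V{\left(J \right)} = - \frac{1929}{377} - 25 \sqrt{6}$ ($V{\left(J \right)} = \left(-6 - 25 \sqrt{6}\right) - - \frac{333}{377} = \left(-6 - 25 \sqrt{6}\right) + \frac{333}{377} = - \frac{1929}{377} - 25 \sqrt{6}$)
$\sqrt{4606017 + V{\left(631 \right)}} = \sqrt{4606017 - \left(\frac{1929}{377} + 25 \sqrt{6}\right)} = \sqrt{\frac{1736466480}{377} - 25 \sqrt{6}}$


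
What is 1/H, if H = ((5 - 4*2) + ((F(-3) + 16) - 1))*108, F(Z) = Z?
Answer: 1/972 ≈ 0.0010288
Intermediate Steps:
H = 972 (H = ((5 - 4*2) + ((-3 + 16) - 1))*108 = ((5 - 8) + (13 - 1))*108 = (-3 + 12)*108 = 9*108 = 972)
1/H = 1/972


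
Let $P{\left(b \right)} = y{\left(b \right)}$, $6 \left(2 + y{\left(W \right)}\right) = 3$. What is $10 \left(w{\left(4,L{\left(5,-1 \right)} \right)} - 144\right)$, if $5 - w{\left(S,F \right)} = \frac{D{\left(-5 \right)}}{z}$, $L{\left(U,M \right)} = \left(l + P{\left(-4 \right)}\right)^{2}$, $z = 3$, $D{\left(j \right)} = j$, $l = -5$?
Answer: $- \frac{4120}{3} \approx -1373.3$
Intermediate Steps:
$y{\left(W \right)} = - \frac{3}{2}$ ($y{\left(W \right)} = -2 + \frac{1}{6} \cdot 3 = -2 + \frac{1}{2} = - \frac{3}{2}$)
$P{\left(b \right)} = - \frac{3}{2}$
$L{\left(U,M \right)} = \frac{169}{4}$ ($L{\left(U,M \right)} = \left(-5 - \frac{3}{2}\right)^{2} = \left(- \frac{13}{2}\right)^{2} = \frac{169}{4}$)
$w{\left(S,F \right)} = \frac{20}{3}$ ($w{\left(S,F \right)} = 5 - - \frac{5}{3} = 5 + \frac{5}{3} = \frac{20}{3}$)
$10 \left(w{\left(4,L{\left(5,-1 \right)} \right)} - 144\right) = 10 \left(\frac{20}{3} - 144\right) = 10 \left(- \frac{412}{3}\right) = - \frac{4120}{3}$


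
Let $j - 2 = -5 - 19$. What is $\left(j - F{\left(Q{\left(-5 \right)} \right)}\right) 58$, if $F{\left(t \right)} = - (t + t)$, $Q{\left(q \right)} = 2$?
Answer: $-1044$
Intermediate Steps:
$j = -22$ ($j = 2 - 24 = -22$)
$F{\left(t \right)} = - 2 t$
$\left(j - F{\left(Q{\left(-5 \right)} \right)}\right) 58 = \left(-22 - \left(-2\right) 2\right) 58 = \left(-22 - -4\right) 58 = \left(-22 + 4\right) 58 = \left(-18\right) 58 = -1044$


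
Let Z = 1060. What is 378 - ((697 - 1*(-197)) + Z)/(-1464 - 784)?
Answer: 425849/1124 ≈ 378.87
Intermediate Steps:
378 - ((697 - 1*(-197)) + Z)/(-1464 - 784) = 378 - ((697 - 1*(-197)) + 1060)/(-1464 - 784) = 378 - ((697 + 197) + 1060)/(-2248) = 378 - (894 + 1060)*(-1)/2248 = 378 - 1954*(-1)/2248 = 378 - 1*(-977/1124) = 378 + 977/1124 = 425849/1124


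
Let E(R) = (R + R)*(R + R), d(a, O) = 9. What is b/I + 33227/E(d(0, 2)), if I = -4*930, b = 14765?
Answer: 1980343/20088 ≈ 98.583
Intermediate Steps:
E(R) = 4*R² (E(R) = (2*R)*(2*R) = 4*R²)
I = -3720
b/I + 33227/E(d(0, 2)) = 14765/(-3720) + 33227/((4*9²)) = 14765*(-1/3720) + 33227/((4*81)) = -2953/744 + 33227/324 = 1980343/20088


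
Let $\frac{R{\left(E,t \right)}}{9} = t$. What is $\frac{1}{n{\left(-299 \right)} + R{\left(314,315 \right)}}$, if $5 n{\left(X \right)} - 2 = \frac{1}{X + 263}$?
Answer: $\frac{180}{510371} \approx 0.00035268$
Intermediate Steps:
$R{\left(E,t \right)} = 9 t$
$n{\left(X \right)} = \frac{2}{5} + \frac{1}{5 \left(263 + X\right)}$ ($n{\left(X \right)} = \frac{2}{5} + \frac{1}{5 \left(X + 263\right)} = \frac{2}{5} + \frac{1}{5 \left(263 + X\right)}$)
$\frac{1}{n{\left(-299 \right)} + R{\left(314,315 \right)}} = \frac{1}{\frac{527 + 2 \left(-299\right)}{5 \left(263 - 299\right)} + 9 \cdot 315} = \frac{1}{\frac{527 - 598}{5 \left(-36\right)} + 2835} = \frac{1}{\frac{1}{5} \left(- \frac{1}{36}\right) \left(-71\right) + 2835} = \frac{1}{\frac{71}{180} + 2835} = \frac{1}{\frac{510371}{180}} = \frac{180}{510371}$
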